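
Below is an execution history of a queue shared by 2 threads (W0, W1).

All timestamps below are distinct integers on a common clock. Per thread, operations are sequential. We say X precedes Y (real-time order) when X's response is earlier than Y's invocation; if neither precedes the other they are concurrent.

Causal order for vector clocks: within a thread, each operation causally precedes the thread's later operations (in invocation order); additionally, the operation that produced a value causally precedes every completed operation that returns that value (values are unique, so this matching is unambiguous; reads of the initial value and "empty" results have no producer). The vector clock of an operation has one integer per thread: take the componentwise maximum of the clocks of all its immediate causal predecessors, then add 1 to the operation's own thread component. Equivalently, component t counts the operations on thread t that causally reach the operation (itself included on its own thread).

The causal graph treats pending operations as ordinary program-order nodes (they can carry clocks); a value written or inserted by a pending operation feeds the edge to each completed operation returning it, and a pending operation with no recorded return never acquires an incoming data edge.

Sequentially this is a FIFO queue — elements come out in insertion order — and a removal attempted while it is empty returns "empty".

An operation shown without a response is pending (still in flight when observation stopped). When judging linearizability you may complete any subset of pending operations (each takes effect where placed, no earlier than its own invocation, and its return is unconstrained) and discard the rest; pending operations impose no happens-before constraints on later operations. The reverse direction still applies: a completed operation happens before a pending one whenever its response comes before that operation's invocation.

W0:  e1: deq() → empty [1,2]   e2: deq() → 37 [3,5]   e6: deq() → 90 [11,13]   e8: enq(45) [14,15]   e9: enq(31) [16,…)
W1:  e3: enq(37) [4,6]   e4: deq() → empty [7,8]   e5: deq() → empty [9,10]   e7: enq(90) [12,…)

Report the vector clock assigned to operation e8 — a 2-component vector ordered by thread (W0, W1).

e3 (invocation 4): nothing precedes it; W1's component alone gives (0, 1)
e1 (invocation 1): nothing precedes it; W0's component alone gives (1, 0)
e4 (invocation 7): componentwise max over VC(e3)=(0, 1), +1 at W1, giving (0, 2)
e5 (invocation 9): componentwise max over VC(e4)=(0, 2), +1 at W1, giving (0, 3)
e2 (invocation 3): componentwise max over VC(e1)=(1, 0), VC(e3)=(0, 1), +1 at W0, giving (2, 1)
e7 (invocation 12): componentwise max over VC(e5)=(0, 3), +1 at W1, giving (0, 4)
e6 (invocation 11): componentwise max over VC(e2)=(2, 1), VC(e7)=(0, 4), +1 at W0, giving (3, 4)
e8 (invocation 14): componentwise max over VC(e6)=(3, 4), +1 at W0, giving (4, 4)
e9 (invocation 16): componentwise max over VC(e8)=(4, 4), +1 at W0, giving (5, 4)
target: VC(e8) = (4, 4)

(4, 4)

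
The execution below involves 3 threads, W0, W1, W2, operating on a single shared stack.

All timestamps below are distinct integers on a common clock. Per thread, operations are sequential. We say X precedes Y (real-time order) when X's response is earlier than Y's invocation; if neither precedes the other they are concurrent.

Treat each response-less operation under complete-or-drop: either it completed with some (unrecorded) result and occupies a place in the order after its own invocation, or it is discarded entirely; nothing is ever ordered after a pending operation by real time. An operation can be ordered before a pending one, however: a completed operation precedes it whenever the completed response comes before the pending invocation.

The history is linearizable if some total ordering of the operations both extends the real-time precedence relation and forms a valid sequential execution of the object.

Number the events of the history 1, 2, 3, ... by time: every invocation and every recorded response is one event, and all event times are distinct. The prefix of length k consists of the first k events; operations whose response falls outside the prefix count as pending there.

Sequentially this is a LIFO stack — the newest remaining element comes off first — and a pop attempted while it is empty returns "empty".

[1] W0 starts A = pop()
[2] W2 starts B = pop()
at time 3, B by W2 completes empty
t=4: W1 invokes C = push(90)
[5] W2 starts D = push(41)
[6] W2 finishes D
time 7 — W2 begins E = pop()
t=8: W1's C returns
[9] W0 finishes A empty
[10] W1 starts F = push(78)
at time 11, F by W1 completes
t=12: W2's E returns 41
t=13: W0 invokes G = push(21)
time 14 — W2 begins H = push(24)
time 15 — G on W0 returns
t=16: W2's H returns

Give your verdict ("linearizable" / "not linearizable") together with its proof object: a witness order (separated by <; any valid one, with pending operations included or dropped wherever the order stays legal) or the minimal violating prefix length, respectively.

1. A pop() → empty, leaving stack <>
2. B pop() → empty, leaving stack <>
3. C push(90), leaving stack <90>
4. D push(41), leaving stack <90,41>
5. E pop() → 41, leaving stack <90>
6. F push(78), leaving stack <90,78>
7. G push(21), leaving stack <90,78,21>
8. H push(24), leaving stack <90,78,21,24>

linearizable — witness: A < B < C < D < E < F < G < H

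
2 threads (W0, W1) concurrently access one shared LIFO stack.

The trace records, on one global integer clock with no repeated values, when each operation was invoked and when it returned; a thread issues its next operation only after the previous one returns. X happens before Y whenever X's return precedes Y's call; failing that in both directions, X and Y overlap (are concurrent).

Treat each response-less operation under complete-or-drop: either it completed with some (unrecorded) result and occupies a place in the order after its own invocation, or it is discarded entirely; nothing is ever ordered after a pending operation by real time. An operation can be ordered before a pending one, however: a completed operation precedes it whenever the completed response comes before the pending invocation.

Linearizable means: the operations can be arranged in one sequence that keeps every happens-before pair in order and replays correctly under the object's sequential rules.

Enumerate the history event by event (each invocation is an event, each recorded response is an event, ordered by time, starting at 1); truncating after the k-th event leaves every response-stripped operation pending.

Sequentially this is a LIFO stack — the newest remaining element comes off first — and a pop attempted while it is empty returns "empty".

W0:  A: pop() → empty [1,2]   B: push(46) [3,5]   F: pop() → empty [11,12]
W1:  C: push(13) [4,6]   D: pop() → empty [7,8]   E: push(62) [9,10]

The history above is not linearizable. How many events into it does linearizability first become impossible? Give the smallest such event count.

events 1..7 are linearizable, e.g. via A, B, C:
after step 1 (A pop() → empty): stack <>
after step 2 (B push(46)): stack <46>
after step 3 (C push(13)): stack <46,13>
with event 8 included (D responding at time 8), all real-time-consistent orders fail
one such order, A, B, C, D, breaks at step 4 where D pop() → empty is illegal
one such order, A, C, B, D, breaks at step 4 where D pop() → empty is illegal

8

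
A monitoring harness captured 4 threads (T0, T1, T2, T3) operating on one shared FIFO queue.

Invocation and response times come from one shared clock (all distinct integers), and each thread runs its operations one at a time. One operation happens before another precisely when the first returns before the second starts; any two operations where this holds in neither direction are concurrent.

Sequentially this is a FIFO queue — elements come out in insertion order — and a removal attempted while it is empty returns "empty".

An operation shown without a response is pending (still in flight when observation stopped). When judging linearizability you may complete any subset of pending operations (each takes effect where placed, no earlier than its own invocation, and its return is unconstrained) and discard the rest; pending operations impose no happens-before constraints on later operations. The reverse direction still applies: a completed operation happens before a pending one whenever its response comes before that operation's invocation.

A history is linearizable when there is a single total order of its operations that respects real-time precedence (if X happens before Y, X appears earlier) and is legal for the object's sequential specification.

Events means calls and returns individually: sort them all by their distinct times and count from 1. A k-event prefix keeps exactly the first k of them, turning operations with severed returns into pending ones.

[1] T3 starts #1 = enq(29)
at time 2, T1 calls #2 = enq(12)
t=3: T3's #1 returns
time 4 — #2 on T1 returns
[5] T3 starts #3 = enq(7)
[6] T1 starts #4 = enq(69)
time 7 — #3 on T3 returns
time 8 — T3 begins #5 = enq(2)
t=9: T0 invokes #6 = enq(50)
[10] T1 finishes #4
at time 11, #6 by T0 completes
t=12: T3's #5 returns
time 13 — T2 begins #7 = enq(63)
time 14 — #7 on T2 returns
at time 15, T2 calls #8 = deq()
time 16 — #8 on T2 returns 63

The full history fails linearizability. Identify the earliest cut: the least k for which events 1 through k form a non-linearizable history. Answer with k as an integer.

16

events 1..15 are still linearizable — one witness is #1, #2, #3, #4, #5, #6, #7:
after step 1 (#1 enq(29)): queue <29>
after step 2 (#2 enq(12)): queue <29,12>
after step 3 (#3 enq(7)): queue <29,12,7>
after step 4 (#4 enq(69)): queue <29,12,7,69>
after step 5 (#5 enq(2)): queue <29,12,7,69,2>
after step 6 (#6 enq(50)): queue <29,12,7,69,2,50>
after step 7 (#7 enq(63)): queue <29,12,7,69,2,50,63>
at event 16 (#8's time-16 response) nothing linearizes any more
e.g. #1, #2, #3, #4, #5, #6, #7, #8: illegal at step 8, since #8 deq() → 63 cannot apply there
e.g. #1, #2, #3, #4, #6, #5, #7, #8: illegal at step 8, since #8 deq() → 63 cannot apply there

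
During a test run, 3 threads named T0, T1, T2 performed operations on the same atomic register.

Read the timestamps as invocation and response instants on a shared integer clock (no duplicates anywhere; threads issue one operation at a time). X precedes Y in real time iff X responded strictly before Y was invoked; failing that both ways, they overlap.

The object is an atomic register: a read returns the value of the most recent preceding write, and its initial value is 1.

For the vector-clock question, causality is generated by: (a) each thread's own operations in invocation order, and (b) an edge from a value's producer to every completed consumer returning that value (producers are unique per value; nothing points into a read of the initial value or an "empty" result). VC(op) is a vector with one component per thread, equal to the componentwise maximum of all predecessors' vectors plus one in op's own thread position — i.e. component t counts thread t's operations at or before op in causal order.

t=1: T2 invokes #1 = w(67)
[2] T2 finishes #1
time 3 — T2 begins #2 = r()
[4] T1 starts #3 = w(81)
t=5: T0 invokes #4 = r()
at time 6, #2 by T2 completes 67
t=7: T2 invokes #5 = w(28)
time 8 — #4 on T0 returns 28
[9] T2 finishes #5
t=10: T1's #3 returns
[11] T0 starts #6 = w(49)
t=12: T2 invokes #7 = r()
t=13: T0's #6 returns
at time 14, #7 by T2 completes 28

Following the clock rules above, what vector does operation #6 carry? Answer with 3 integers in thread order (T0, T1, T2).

(2, 0, 3)

VC(#1, invoked at 1): no causal predecessors; +1 on T2 → (0, 0, 1)
VC(#3, invoked at 4): no causal predecessors; +1 on T1 → (0, 1, 0)
#2 (invocation 3): componentwise max over VC(#1)=(0, 0, 1), +1 at T2, giving (0, 0, 2)
#5 (invocation 7): componentwise max over VC(#2)=(0, 0, 2), +1 at T2, giving (0, 0, 3)
#7 (invocation 12): componentwise max over VC(#5)=(0, 0, 3), +1 at T2, giving (0, 0, 4)
#4 (invocation 5): componentwise max over VC(#5)=(0, 0, 3), +1 at T0, giving (1, 0, 3)
#6 (invocation 11): componentwise max over VC(#4)=(1, 0, 3), +1 at T0, giving (2, 0, 3)
target: VC(#6) = (2, 0, 3)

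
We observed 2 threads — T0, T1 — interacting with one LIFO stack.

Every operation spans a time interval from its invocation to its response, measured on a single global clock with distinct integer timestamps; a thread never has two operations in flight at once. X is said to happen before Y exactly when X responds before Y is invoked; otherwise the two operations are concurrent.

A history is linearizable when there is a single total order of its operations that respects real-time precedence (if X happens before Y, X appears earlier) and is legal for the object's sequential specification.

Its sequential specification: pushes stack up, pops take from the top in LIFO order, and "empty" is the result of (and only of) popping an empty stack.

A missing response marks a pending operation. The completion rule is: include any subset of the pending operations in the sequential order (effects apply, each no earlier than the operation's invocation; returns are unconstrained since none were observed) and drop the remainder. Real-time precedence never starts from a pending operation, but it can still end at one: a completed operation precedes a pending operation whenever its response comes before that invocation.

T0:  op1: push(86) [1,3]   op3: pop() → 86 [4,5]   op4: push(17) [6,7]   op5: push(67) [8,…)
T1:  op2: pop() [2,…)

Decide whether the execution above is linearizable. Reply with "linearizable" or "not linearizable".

linearizable

one valid linearization: op1, op3, op2, op4
1. op1 push(86), leaving stack <86>
2. op3 pop() → 86, leaving stack <>
3. op2 pop() (pending, included), leaving stack <>
4. op4 push(17), leaving stack <17>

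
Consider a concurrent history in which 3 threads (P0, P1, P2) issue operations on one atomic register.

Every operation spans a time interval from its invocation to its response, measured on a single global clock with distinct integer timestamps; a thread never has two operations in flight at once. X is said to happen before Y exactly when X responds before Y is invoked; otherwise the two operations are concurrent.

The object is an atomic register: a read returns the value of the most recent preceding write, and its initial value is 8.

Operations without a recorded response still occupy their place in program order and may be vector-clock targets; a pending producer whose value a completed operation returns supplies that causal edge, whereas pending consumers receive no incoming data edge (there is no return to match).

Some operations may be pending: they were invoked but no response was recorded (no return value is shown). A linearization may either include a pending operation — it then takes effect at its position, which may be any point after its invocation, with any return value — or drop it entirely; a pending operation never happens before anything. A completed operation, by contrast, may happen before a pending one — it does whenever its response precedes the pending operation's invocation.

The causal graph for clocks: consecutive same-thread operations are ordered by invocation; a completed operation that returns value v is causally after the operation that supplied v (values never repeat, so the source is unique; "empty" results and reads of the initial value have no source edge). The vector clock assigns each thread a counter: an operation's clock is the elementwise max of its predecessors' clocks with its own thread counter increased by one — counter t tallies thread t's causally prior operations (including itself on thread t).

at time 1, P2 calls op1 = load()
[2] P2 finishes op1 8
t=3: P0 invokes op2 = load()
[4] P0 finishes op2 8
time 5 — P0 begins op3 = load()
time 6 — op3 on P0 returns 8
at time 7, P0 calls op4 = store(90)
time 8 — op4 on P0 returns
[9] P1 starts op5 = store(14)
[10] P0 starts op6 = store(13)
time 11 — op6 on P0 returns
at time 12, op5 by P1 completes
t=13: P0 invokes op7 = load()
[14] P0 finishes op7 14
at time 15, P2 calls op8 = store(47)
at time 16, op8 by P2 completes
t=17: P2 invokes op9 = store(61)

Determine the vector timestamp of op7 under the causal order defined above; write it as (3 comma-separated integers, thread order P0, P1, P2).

VC(op1, invoked at 1): no causal predecessors; +1 on P2 → (0, 0, 1)
VC(op5, invoked at 9): no causal predecessors; +1 on P1 → (0, 1, 0)
VC(op2, invoked at 3): no causal predecessors; +1 on P0 → (1, 0, 0)
VC(op8, invoked at 15): max of VC(op1)=(0, 0, 1), then +1 on thread P2 → (0, 0, 2)
VC(op3, invoked at 5): max of VC(op2)=(1, 0, 0), then +1 on thread P0 → (2, 0, 0)
VC(op9, invoked at 17): max of VC(op8)=(0, 0, 2), then +1 on thread P2 → (0, 0, 3)
VC(op4, invoked at 7): max of VC(op3)=(2, 0, 0), then +1 on thread P0 → (3, 0, 0)
VC(op6, invoked at 10): max of VC(op4)=(3, 0, 0), then +1 on thread P0 → (4, 0, 0)
VC(op7, invoked at 13): max of VC(op5)=(0, 1, 0), VC(op6)=(4, 0, 0), then +1 on thread P0 → (5, 1, 0)
target: VC(op7) = (5, 1, 0)

(5, 1, 0)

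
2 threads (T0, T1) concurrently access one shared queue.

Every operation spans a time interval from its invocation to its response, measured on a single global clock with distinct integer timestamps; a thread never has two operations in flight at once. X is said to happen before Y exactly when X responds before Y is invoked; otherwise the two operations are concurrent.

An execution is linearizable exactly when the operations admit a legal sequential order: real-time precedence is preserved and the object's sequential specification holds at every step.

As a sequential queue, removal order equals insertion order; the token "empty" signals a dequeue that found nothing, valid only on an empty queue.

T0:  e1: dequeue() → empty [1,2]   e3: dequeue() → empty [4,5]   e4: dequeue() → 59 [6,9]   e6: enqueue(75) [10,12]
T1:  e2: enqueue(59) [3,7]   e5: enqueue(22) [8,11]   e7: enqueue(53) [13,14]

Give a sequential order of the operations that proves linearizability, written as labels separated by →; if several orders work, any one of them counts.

e1 → e3 → e2 → e4 → e5 → e6 → e7

1. e1 dequeue() → empty, leaving queue <>
2. e3 dequeue() → empty, leaving queue <>
3. e2 enqueue(59), leaving queue <59>
4. e4 dequeue() → 59, leaving queue <>
5. e5 enqueue(22), leaving queue <22>
6. e6 enqueue(75), leaving queue <22,75>
7. e7 enqueue(53), leaving queue <22,75,53>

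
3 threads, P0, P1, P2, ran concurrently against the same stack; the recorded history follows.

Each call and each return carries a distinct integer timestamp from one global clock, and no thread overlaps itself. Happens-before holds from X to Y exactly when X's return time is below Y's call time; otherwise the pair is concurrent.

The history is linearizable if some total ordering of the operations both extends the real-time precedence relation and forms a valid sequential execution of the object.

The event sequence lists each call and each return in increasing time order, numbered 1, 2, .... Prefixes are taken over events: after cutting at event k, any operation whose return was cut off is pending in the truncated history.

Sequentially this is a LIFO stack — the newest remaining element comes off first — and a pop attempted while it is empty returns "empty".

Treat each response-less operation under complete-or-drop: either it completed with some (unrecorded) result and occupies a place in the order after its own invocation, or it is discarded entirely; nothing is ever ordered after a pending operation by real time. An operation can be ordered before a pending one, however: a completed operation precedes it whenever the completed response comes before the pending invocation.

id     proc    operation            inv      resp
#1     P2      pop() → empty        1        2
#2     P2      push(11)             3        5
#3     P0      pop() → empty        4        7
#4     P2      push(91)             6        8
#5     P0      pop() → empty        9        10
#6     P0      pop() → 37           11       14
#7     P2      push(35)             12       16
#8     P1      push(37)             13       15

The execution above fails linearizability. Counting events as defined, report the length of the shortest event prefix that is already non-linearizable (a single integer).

10

one valid order for events 1..9 is #1, #3, #2, #4:
step 1: #1 pop() → empty — stack <>
step 2: #3 pop() → empty — stack <>
step 3: #2 push(11) — stack <11>
step 4: #4 push(91) — stack <11,91>
with event 10 included (#5 responding at time 10), all real-time-consistent orders fail
sample order #1, #2, #3, #4, #5 stalls at step 3 — #3 pop() → empty has no legal effect
sample order #1, #2, #4, #3, #5 stalls at step 4 — #3 pop() → empty has no legal effect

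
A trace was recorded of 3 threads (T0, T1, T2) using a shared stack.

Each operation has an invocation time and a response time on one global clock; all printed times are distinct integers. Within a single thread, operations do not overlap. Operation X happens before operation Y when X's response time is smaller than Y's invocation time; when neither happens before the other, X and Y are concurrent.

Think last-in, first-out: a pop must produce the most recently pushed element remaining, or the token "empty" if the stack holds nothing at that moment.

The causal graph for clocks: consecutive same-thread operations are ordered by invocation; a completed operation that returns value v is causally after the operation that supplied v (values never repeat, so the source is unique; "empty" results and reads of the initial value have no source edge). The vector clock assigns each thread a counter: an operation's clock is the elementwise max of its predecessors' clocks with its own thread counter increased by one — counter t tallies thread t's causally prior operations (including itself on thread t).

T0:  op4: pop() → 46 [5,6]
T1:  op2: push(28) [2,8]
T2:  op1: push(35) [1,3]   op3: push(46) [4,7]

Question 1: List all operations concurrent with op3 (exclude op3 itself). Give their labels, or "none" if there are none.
Answer: op2, op4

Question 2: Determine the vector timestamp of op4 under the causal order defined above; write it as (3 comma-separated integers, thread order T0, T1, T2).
Answer: (1, 0, 2)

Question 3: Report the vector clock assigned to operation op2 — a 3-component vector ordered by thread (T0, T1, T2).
Answer: (0, 1, 0)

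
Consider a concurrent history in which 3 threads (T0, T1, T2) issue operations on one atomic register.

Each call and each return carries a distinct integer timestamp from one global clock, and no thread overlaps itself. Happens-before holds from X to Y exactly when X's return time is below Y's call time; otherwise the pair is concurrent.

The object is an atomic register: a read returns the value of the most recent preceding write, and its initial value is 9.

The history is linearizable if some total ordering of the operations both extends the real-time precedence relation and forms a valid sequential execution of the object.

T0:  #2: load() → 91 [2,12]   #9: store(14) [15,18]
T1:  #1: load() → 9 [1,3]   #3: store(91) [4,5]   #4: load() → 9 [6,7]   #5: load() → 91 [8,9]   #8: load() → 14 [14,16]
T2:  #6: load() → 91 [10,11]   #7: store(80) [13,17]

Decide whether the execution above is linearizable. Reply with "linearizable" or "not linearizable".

not linearizable

events 1..6 are fine; event 7 — the response of #4 at time 7 — makes the prefix non-linearizable
one real-time candidate order over the 3 completed operations — the atomic register replay rejects it
no escape via the 1 pending operation (#2): every completion choice fails
e.g. #1, #3, #4 (pending dropped): illegal at step 3, since #4 load() → 9 cannot apply there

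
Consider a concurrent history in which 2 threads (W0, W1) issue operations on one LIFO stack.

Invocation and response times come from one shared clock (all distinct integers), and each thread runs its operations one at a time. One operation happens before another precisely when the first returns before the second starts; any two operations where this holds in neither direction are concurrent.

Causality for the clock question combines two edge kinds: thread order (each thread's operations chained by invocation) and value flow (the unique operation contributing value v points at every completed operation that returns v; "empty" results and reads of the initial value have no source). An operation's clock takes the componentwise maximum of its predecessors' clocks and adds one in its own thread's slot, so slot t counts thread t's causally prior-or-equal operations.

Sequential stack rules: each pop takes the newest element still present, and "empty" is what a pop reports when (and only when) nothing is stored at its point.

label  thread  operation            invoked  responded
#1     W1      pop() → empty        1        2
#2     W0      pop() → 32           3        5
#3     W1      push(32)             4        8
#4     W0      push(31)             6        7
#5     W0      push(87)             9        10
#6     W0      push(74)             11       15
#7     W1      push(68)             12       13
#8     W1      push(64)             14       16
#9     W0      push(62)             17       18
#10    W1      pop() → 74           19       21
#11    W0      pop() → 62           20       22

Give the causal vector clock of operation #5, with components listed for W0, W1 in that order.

(3, 2)

VC(#1, invoked at 1): no causal predecessors; +1 on W1 → (0, 1)
from VC(#1)=(0, 1), #3 (invoked 4) maxes components and bumps W1 → (0, 2)
from VC(#3)=(0, 2), #7 (invoked 12) maxes components and bumps W1 → (0, 3)
from VC(#3)=(0, 2), #2 (invoked 3) maxes components and bumps W0 → (1, 2)
from VC(#7)=(0, 3), #8 (invoked 14) maxes components and bumps W1 → (0, 4)
from VC(#2)=(1, 2), #4 (invoked 6) maxes components and bumps W0 → (2, 2)
from VC(#4)=(2, 2), #5 (invoked 9) maxes components and bumps W0 → (3, 2)
from VC(#5)=(3, 2), #6 (invoked 11) maxes components and bumps W0 → (4, 2)
from VC(#6)=(4, 2), #9 (invoked 17) maxes components and bumps W0 → (5, 2)
from VC(#9)=(5, 2), #11 (invoked 20) maxes components and bumps W0 → (6, 2)
from VC(#6)=(4, 2), VC(#8)=(0, 4), #10 (invoked 19) maxes components and bumps W1 → (4, 5)
target: VC(#5) = (3, 2)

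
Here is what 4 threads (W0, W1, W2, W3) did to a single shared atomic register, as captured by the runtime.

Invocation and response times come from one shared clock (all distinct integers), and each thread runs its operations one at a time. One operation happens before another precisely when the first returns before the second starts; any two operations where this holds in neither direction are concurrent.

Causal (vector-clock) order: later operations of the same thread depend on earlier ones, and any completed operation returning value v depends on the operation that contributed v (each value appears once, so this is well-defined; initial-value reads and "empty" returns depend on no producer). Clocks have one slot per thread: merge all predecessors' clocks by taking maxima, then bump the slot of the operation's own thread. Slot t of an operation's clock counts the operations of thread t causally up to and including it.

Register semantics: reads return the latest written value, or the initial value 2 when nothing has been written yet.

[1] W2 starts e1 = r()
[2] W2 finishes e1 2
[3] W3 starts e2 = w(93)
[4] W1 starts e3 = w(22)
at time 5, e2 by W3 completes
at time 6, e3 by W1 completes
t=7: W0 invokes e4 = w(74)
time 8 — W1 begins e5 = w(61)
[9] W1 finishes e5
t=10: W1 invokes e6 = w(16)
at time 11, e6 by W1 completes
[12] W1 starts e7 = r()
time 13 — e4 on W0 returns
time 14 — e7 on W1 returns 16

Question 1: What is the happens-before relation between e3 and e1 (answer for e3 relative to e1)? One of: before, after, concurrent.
after

e3 spans [4,6], e1 spans [1,2]
resp(e1)=2 < inv(e3)=4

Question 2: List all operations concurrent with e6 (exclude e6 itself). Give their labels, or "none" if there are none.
e4

e6 spans [10,11]; an op avoiding the whole window 10..11 is ordered, any other is concurrent
e1 [1,2]: before
e2 [3,5]: before
e3 [4,6]: before
e4 [7,13]: concurrent
e5 [8,9]: before
e7 [12,14]: after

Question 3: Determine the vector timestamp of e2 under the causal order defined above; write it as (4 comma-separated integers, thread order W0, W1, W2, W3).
(0, 0, 0, 1)

e2, invoked 3, has no incoming edges; only W3's bump applies → (0, 0, 0, 1)
e1, invoked 1, has no incoming edges; only W2's bump applies → (0, 0, 1, 0)
e3, invoked 4, has no incoming edges; only W1's bump applies → (0, 1, 0, 0)
e4, invoked 7, has no incoming edges; only W0's bump applies → (1, 0, 0, 0)
e5 (invocation 8): componentwise max over VC(e3)=(0, 1, 0, 0), +1 at W1, giving (0, 2, 0, 0)
e6 (invocation 10): componentwise max over VC(e5)=(0, 2, 0, 0), +1 at W1, giving (0, 3, 0, 0)
e7 (invocation 12): componentwise max over VC(e6)=(0, 3, 0, 0), +1 at W1, giving (0, 4, 0, 0)
target: VC(e2) = (0, 0, 0, 1)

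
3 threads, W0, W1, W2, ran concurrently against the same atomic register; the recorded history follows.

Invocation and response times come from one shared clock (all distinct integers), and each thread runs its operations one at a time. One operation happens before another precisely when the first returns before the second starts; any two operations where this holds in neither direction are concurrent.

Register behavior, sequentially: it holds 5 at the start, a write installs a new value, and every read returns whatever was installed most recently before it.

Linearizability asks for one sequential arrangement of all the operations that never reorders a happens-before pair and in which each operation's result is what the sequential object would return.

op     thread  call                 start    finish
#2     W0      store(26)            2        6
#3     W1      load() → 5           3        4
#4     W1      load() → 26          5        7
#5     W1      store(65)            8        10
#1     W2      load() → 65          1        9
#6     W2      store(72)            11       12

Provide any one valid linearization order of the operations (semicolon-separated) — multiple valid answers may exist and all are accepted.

step 1: #3 load() → 5 — value 5
step 2: #2 store(26) — value 26
step 3: #4 load() → 26 — value 26
step 4: #5 store(65) — value 65
step 5: #1 load() → 65 — value 65
step 6: #6 store(72) — value 72

#3; #2; #4; #5; #1; #6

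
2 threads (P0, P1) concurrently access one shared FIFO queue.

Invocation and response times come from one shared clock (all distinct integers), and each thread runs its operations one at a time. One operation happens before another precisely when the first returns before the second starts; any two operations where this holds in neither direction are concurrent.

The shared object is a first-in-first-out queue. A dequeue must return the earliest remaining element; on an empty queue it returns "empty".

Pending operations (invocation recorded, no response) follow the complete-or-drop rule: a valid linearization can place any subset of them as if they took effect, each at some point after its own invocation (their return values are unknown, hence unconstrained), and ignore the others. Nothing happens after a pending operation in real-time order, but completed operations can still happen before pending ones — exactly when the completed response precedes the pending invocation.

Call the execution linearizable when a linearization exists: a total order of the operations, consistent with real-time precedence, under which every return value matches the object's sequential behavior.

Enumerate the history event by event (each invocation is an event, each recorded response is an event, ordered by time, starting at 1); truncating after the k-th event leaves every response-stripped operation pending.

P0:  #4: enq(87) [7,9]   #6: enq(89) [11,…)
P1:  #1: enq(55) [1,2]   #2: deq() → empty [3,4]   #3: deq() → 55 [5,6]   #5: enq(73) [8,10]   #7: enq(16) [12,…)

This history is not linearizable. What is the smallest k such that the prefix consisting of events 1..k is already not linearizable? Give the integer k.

4

one valid order for events 1..3 is #1:
step 1: #1 enq(55) — queue <55>
event 4 — #2's response, time 4 — after it, nothing linearizes
for example #1, #2 fails at step 2: #2 deq() → empty is not legal there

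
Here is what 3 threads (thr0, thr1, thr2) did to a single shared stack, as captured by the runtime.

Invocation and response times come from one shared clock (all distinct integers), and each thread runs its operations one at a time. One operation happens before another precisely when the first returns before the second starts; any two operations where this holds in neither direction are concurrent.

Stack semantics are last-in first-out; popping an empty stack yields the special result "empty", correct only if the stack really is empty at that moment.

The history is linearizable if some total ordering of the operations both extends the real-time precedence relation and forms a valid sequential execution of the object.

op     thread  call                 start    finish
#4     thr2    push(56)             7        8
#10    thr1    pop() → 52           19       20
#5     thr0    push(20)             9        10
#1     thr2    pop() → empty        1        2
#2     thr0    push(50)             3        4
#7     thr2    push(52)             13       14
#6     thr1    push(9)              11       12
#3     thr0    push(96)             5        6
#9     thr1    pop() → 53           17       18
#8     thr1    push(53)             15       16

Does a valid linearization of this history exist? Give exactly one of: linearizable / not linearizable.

linearizable

a witness: #1, #2, #3, #4, #5, #6, #7, #8, #9, #10
1. #1 pop() → empty, leaving stack <>
2. #2 push(50), leaving stack <50>
3. #3 push(96), leaving stack <50,96>
4. #4 push(56), leaving stack <50,96,56>
5. #5 push(20), leaving stack <50,96,56,20>
6. #6 push(9), leaving stack <50,96,56,20,9>
7. #7 push(52), leaving stack <50,96,56,20,9,52>
8. #8 push(53), leaving stack <50,96,56,20,9,52,53>
9. #9 pop() → 53, leaving stack <50,96,56,20,9,52>
10. #10 pop() → 52, leaving stack <50,96,56,20,9>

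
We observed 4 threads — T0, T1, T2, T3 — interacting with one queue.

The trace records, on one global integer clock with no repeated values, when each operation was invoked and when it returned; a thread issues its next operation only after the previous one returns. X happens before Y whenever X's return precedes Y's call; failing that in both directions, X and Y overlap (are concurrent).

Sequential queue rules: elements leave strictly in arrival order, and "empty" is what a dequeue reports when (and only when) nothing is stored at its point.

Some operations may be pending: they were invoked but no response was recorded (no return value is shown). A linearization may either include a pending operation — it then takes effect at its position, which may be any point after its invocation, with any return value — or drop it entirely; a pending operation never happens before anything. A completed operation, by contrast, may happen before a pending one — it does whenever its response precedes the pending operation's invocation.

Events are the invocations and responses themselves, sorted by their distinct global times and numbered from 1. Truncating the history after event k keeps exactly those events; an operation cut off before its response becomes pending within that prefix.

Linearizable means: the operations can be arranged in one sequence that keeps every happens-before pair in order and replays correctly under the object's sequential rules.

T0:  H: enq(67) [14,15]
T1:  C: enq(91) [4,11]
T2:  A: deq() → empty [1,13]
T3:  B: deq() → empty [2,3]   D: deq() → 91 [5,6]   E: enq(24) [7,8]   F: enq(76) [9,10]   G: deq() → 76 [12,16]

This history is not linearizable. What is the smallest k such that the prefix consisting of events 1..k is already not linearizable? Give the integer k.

events 1..15 are still linearizable — one witness is A, B, C, D, E, F, G, H:
step 1: A deq() → empty — queue <>
step 2: B deq() → empty — queue <>
step 3: C enq(91) — queue <91>
step 4: D deq() → 91 — queue <>
step 5: E enq(24) — queue <24>
step 6: F enq(76) — queue <24,76>
step 7: G deq() (pending, included) — queue <76>
step 8: H enq(67) — queue <76,67>
with event 16 included (G responding at time 16), all real-time-consistent orders fail
e.g. A, B, C, D, E, F, G, H: illegal at step 7, since G deq() → 76 cannot apply there
e.g. A, B, C, D, E, F, H, G: illegal at step 8, since G deq() → 76 cannot apply there

16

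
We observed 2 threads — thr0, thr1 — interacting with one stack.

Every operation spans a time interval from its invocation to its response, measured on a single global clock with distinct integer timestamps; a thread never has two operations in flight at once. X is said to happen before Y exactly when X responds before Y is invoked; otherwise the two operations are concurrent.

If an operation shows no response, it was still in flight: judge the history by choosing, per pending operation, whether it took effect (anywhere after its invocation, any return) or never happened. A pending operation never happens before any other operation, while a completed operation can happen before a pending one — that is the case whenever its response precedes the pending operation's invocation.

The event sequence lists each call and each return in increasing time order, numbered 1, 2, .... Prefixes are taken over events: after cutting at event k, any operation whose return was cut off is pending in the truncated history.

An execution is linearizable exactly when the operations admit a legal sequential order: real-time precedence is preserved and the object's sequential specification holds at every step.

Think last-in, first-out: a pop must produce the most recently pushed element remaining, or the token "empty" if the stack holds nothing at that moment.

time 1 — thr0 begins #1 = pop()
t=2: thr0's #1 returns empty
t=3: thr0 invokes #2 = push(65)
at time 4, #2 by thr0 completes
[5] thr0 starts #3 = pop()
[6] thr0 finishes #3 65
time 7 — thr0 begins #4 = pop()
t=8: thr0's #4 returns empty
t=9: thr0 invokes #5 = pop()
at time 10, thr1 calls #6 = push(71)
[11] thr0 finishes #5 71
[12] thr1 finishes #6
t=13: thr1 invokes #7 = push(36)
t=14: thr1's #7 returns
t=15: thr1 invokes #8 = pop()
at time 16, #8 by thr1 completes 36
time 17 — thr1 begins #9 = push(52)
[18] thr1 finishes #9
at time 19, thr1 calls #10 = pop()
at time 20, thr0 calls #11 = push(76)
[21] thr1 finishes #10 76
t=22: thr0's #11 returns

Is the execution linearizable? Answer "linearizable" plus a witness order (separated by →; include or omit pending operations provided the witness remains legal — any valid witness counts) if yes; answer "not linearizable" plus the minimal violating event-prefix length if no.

step 1: #1 pop() → empty — stack <>
step 2: #2 push(65) — stack <65>
step 3: #3 pop() → 65 — stack <>
step 4: #4 pop() → empty — stack <>
step 5: #6 push(71) — stack <71>
step 6: #5 pop() → 71 — stack <>
step 7: #7 push(36) — stack <36>
step 8: #8 pop() → 36 — stack <>
step 9: #9 push(52) — stack <52>
step 10: #11 push(76) — stack <52,76>
step 11: #10 pop() → 76 — stack <52>

linearizable — witness: #1 → #2 → #3 → #4 → #6 → #5 → #7 → #8 → #9 → #11 → #10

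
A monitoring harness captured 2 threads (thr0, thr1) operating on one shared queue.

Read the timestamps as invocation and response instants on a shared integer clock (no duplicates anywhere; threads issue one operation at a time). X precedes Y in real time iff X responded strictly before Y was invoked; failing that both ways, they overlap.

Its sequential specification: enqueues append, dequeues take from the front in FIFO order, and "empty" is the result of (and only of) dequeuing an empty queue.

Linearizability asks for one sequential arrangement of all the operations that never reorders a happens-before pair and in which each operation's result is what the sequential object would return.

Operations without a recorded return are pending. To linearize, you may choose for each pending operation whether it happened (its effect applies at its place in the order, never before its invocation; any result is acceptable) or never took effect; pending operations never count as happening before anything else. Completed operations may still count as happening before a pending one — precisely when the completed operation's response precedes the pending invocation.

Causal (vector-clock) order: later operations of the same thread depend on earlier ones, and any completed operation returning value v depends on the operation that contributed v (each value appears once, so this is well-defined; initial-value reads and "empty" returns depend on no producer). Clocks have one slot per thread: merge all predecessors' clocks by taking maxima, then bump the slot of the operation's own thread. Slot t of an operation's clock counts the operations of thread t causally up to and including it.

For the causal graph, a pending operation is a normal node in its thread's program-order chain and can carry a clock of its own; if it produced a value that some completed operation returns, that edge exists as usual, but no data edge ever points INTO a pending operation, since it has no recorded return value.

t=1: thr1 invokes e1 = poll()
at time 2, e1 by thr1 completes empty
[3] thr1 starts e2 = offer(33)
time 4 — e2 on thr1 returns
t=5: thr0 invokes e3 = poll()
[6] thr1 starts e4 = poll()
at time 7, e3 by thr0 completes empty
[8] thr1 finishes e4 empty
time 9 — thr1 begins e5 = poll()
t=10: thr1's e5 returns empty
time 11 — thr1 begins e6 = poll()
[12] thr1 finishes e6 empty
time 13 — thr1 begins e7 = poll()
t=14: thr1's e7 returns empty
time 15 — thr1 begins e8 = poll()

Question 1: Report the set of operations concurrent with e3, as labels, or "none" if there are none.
Answer: e4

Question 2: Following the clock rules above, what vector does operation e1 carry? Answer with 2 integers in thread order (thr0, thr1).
Answer: (0, 1)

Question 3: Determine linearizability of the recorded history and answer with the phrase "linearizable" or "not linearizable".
not linearizable

cut after 7 events: linearizable; cut after 8 events (e4 responds, time 8): not linearizable
2 orders of the 4 completed queue ops respect real time; none is legal
for example e1, e2, e3, e4 fails at step 3: e3 poll() → empty is not legal there
for example e1, e2, e4, e3 fails at step 3: e4 poll() → empty is not legal there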